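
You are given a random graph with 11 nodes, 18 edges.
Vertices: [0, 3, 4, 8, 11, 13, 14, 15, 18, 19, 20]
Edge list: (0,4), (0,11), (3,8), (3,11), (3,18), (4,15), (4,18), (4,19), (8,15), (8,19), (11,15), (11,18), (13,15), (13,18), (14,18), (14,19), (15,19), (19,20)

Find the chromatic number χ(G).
χ(G) = 3

Clique number ω(G) = 3 (lower bound: χ ≥ ω).
The clique on [3, 11, 18] has size 3, forcing χ ≥ 3, and the coloring below uses 3 colors, so χ(G) = 3.
A valid 3-coloring: color 1: [0, 15, 18, 20]; color 2: [3, 13, 19]; color 3: [4, 8, 11, 14].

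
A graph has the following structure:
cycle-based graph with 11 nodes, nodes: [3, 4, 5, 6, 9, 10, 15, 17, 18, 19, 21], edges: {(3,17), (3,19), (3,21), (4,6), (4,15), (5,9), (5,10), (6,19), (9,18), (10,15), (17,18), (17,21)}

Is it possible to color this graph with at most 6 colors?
A valid 6-coloring: color 1: [3, 5, 6, 15, 18]; color 2: [4, 9, 10, 17, 19]; color 3: [21].
(χ(G) = 3 ≤ 6.)

Yes, G is 6-colorable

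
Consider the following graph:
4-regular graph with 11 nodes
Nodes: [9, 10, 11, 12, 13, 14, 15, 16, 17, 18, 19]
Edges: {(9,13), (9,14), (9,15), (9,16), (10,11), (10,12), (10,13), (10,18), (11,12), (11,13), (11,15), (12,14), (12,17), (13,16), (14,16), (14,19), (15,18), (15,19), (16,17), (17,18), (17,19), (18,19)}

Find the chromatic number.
Clique number ω(G) = 3 (lower bound: χ ≥ ω).
Suppose a proper 3-coloring c exists. The clique [9, 13, 16] takes 3 distinct colors; by symmetry let c(9) = 1, c(13) = 2, c(16) = 3.
- Vertex 14: neighbors [9, 16] already have colors [1, 3] ⇒ c(14) = 2.
- Vertex 10: neighbors [13] already have colors [2]; try each remaining color.
- Case c(10) = 1:
  - Vertex 11: neighbors [10, 13] already have colors [1, 2] ⇒ c(11) = 3.
  - Vertex 12: neighbors [10, 14, 11] already have colors [1, 2, 3] — all 3 colors blocked. Contradiction.
- Case c(10) = 3:
  - Vertex 11: neighbors [13, 10] already have colors [2, 3] ⇒ c(11) = 1.
  - Vertex 12: neighbors [11, 14, 10] already have colors [1, 2, 3] — all 3 colors blocked. Contradiction.
Every case ends in a contradiction, so G has no proper 3-coloring (χ ≥ 4).
The coloring below uses 4 colors, so χ(G) = 4.
A valid 4-coloring: color 1: [9, 11, 17]; color 2: [13, 14, 18]; color 3: [10, 15, 16]; color 4: [12, 19].

χ(G) = 4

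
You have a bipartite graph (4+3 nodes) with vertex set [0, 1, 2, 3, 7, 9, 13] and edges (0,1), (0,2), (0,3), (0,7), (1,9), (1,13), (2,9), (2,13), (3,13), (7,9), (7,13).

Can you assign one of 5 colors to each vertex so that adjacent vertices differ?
Yes, G is 5-colorable

A valid 5-coloring: color 1: [0, 9, 13]; color 2: [1, 2, 3, 7].
(χ(G) = 2 ≤ 5.)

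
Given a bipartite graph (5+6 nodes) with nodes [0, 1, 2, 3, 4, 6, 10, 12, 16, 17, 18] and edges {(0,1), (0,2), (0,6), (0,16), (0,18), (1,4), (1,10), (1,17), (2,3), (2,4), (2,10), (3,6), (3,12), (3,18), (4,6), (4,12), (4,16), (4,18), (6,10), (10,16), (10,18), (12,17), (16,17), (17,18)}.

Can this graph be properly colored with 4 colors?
Yes, G is 4-colorable

A valid 4-coloring: color 1: [0, 3, 4, 10, 17]; color 2: [1, 2, 6, 12, 16, 18].
(χ(G) = 2 ≤ 4.)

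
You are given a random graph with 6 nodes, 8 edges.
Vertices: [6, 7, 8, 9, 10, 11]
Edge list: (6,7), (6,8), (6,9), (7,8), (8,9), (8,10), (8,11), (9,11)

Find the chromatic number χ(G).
Clique number ω(G) = 3 (lower bound: χ ≥ ω).
The clique on [8, 9, 11] has size 3, forcing χ ≥ 3, and the coloring below uses 3 colors, so χ(G) = 3.
A valid 3-coloring: color 1: [8]; color 2: [6, 10, 11]; color 3: [7, 9].

χ(G) = 3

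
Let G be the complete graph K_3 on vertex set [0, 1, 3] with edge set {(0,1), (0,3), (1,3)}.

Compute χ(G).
χ(G) = 3

Clique number ω(G) = 3 (lower bound: χ ≥ ω).
The clique on [0, 1, 3] has size 3, forcing χ ≥ 3, and the coloring below uses 3 colors, so χ(G) = 3.
A valid 3-coloring: color 1: [3]; color 2: [0]; color 3: [1].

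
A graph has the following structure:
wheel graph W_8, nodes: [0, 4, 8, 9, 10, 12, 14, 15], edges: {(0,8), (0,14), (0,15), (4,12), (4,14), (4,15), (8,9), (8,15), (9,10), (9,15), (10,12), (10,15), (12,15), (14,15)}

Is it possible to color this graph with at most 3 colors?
Odd cycle [14, 4, 12, 10, 9, 8, 0] needs 3 colors (χ ≥ 3).
Vertex 15 is adjacent to every vertex of [0, 4, 8, 9, 10, 12, 14], which already need 3 colors among themselves, so 15 needs a new color (χ ≥ 4).
Hence χ(G) ≥ 4 > 3, so no proper 3-coloring exists.

No, G is not 3-colorable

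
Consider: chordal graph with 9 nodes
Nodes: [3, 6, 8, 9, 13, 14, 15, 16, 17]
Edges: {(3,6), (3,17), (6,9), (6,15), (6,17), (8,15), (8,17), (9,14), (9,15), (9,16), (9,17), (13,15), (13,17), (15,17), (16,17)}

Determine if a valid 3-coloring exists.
The clique on vertices [6, 9, 15, 17] has size 4 > 3, so it alone needs 4 colors.

No, G is not 3-colorable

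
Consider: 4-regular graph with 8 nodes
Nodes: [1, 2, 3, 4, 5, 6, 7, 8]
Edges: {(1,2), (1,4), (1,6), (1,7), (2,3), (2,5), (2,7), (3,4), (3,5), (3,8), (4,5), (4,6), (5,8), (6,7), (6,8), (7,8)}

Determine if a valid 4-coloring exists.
A valid 4-coloring: color 1: [5, 6]; color 2: [2, 4, 8]; color 3: [1, 3]; color 4: [7].
(χ(G) = 4 ≤ 4.)

Yes, G is 4-colorable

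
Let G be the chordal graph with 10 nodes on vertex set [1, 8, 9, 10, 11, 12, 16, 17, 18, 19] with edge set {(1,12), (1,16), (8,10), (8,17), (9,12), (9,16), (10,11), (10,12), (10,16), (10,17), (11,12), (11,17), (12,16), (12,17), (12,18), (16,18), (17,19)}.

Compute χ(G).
χ(G) = 4

Clique number ω(G) = 4 (lower bound: χ ≥ ω).
The clique on [10, 11, 12, 17] has size 4, forcing χ ≥ 4, and the coloring below uses 4 colors, so χ(G) = 4.
A valid 4-coloring: color 1: [8, 12, 19]; color 2: [1, 9, 10, 18]; color 3: [16, 17]; color 4: [11].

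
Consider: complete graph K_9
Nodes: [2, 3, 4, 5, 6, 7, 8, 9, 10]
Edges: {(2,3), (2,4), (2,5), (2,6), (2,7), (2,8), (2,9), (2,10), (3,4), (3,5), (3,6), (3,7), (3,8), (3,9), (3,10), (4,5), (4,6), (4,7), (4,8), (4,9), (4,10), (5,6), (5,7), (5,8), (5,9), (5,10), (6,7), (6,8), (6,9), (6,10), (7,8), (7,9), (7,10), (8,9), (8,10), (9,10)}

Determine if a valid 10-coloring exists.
Yes, G is 10-colorable

A valid 10-coloring: color 1: [8]; color 2: [9]; color 3: [4]; color 4: [10]; color 5: [2]; color 6: [3]; color 7: [6]; color 8: [5]; color 9: [7].
(χ(G) = 9 ≤ 10.)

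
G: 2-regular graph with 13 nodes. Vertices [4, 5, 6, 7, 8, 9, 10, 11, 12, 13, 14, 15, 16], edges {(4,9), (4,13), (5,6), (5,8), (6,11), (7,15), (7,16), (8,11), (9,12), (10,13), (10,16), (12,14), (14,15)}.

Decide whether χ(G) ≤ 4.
Yes, G is 4-colorable

A valid 4-coloring: color 1: [6, 7, 8, 9, 13, 14]; color 2: [4, 5, 10, 11, 12, 15]; color 3: [16].
(χ(G) = 3 ≤ 4.)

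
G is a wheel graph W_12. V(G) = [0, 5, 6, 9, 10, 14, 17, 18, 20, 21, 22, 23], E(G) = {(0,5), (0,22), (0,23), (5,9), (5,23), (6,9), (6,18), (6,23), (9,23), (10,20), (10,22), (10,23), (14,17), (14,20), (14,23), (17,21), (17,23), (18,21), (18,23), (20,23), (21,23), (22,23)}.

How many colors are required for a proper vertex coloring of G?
Clique number ω(G) = 3 (lower bound: χ ≥ ω).
Odd cycle [17, 21, 18, 6, 9, 5, 0, 22, 10, 20, 14] needs 3 colors (χ ≥ 3).
Vertex 23 is adjacent to every vertex of [0, 5, 6, 9, 10, 14, 17, 18, 20, 21, 22], which already need 3 colors among themselves, so 23 needs a new color (χ ≥ 4).
The coloring below uses 4 colors, so χ(G) = 4.
A valid 4-coloring: color 1: [23]; color 2: [0, 9, 17, 18, 20]; color 3: [5, 6, 14, 21, 22]; color 4: [10].

χ(G) = 4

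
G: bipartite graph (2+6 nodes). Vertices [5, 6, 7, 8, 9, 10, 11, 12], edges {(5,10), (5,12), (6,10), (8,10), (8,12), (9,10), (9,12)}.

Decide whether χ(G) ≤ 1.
Edge (8,10) forces its endpoints to differ, so 1 color is not enough.

No, G is not 1-colorable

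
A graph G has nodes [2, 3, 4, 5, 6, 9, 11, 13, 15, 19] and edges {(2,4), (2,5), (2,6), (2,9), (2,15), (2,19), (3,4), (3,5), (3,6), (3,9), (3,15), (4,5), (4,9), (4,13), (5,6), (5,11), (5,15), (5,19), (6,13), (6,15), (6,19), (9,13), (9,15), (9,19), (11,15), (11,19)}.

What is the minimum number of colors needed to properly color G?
Clique number ω(G) = 4 (lower bound: χ ≥ ω).
The clique on [2, 5, 6, 19] has size 4, forcing χ ≥ 4, and the coloring below uses 4 colors, so χ(G) = 4.
A valid 4-coloring: color 1: [5, 13]; color 2: [2, 3, 11]; color 3: [4, 15, 19]; color 4: [6, 9].

χ(G) = 4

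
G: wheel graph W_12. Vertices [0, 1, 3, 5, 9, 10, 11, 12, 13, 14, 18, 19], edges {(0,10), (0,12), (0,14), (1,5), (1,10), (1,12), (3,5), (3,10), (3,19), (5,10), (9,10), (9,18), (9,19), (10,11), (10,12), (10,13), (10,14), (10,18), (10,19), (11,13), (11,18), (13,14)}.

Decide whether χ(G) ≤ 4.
A valid 4-coloring: color 1: [10]; color 2: [0, 1, 3, 13, 18]; color 3: [5, 9, 11, 12, 14]; color 4: [19].
(χ(G) = 4 ≤ 4.)

Yes, G is 4-colorable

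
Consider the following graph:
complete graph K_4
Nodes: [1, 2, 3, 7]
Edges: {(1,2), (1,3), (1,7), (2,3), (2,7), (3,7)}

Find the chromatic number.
Clique number ω(G) = 4 (lower bound: χ ≥ ω).
The clique on [1, 2, 3, 7] has size 4, forcing χ ≥ 4, and the coloring below uses 4 colors, so χ(G) = 4.
A valid 4-coloring: color 1: [7]; color 2: [3]; color 3: [2]; color 4: [1].

χ(G) = 4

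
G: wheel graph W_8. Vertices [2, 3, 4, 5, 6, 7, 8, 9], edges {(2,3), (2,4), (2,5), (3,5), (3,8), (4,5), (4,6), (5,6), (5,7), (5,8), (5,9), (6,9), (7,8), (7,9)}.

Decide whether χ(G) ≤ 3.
Odd cycle [4, 2, 3, 8, 7, 9, 6] needs 3 colors (χ ≥ 3).
Vertex 5 is adjacent to every vertex of [2, 3, 4, 6, 7, 8, 9], which already need 3 colors among themselves, so 5 needs a new color (χ ≥ 4).
Hence χ(G) ≥ 4 > 3, so no proper 3-coloring exists.

No, G is not 3-colorable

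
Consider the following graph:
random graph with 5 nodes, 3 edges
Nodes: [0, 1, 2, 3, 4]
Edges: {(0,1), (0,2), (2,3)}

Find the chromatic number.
χ(G) = 2

Clique number ω(G) = 2 (lower bound: χ ≥ ω).
The graph is bipartite (no odd cycle), so 2 colors suffice: χ(G) = 2.
A valid 2-coloring: color 1: [0, 3, 4]; color 2: [1, 2].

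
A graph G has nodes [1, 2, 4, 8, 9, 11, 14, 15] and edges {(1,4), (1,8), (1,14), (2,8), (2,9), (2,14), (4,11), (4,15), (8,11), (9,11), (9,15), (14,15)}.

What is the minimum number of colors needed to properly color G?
χ(G) = 2

Clique number ω(G) = 2 (lower bound: χ ≥ ω).
The graph is bipartite (no odd cycle), so 2 colors suffice: χ(G) = 2.
A valid 2-coloring: color 1: [4, 8, 9, 14]; color 2: [1, 2, 11, 15].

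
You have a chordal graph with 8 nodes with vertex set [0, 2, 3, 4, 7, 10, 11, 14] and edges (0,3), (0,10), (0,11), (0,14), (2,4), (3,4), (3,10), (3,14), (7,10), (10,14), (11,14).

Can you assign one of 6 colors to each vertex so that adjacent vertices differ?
Yes, G is 6-colorable

A valid 6-coloring: color 1: [4, 7, 14]; color 2: [0, 2]; color 3: [10, 11]; color 4: [3].
(χ(G) = 4 ≤ 6.)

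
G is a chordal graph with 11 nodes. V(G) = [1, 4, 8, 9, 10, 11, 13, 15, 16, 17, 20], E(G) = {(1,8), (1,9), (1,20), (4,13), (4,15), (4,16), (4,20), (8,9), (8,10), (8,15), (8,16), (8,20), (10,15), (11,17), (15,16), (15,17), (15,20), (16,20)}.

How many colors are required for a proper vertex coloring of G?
χ(G) = 4

Clique number ω(G) = 4 (lower bound: χ ≥ ω).
The clique on [4, 15, 16, 20] has size 4, forcing χ ≥ 4, and the coloring below uses 4 colors, so χ(G) = 4.
A valid 4-coloring: color 1: [1, 11, 13, 15]; color 2: [4, 8, 17]; color 3: [9, 10, 20]; color 4: [16].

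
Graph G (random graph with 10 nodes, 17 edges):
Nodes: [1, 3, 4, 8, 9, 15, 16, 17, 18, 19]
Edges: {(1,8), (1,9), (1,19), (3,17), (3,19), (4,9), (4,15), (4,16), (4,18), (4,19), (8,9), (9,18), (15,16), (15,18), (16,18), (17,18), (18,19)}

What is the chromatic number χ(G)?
χ(G) = 4

Clique number ω(G) = 4 (lower bound: χ ≥ ω).
The clique on [4, 15, 16, 18] has size 4, forcing χ ≥ 4, and the coloring below uses 4 colors, so χ(G) = 4.
A valid 4-coloring: color 1: [1, 3, 18]; color 2: [4, 8, 17]; color 3: [9, 16, 19]; color 4: [15].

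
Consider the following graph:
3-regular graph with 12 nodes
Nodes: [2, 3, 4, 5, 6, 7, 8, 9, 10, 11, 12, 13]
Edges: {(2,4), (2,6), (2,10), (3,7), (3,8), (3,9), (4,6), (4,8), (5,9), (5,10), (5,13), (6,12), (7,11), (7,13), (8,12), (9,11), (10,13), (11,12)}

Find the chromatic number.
χ(G) = 3

Clique number ω(G) = 3 (lower bound: χ ≥ ω).
The clique on [2, 4, 6] has size 3, forcing χ ≥ 3, and the coloring below uses 3 colors, so χ(G) = 3.
A valid 3-coloring: color 1: [2, 5, 7, 8]; color 2: [3, 6, 10, 11]; color 3: [4, 9, 12, 13].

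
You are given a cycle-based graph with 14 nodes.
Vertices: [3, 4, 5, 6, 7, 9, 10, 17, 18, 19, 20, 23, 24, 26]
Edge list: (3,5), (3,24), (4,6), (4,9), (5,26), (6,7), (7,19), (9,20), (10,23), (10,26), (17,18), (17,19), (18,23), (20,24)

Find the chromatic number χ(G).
Clique number ω(G) = 2 (lower bound: χ ≥ ω).
The graph is bipartite (no odd cycle), so 2 colors suffice: χ(G) = 2.
A valid 2-coloring: color 1: [3, 4, 7, 17, 20, 23, 26]; color 2: [5, 6, 9, 10, 18, 19, 24].

χ(G) = 2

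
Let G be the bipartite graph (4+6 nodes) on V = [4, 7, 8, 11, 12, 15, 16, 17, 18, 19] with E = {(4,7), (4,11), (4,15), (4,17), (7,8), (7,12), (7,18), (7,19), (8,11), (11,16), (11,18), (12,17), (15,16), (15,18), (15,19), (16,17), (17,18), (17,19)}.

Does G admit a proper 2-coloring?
A valid 2-coloring: color 1: [7, 11, 15, 17]; color 2: [4, 8, 12, 16, 18, 19].
(χ(G) = 2 ≤ 2.)

Yes, G is 2-colorable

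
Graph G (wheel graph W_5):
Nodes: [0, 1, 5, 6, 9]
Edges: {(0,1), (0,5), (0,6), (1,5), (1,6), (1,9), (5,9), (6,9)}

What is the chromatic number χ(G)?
Clique number ω(G) = 3 (lower bound: χ ≥ ω).
The clique on [0, 1, 5] has size 3, forcing χ ≥ 3, and the coloring below uses 3 colors, so χ(G) = 3.
A valid 3-coloring: color 1: [1]; color 2: [5, 6]; color 3: [0, 9].

χ(G) = 3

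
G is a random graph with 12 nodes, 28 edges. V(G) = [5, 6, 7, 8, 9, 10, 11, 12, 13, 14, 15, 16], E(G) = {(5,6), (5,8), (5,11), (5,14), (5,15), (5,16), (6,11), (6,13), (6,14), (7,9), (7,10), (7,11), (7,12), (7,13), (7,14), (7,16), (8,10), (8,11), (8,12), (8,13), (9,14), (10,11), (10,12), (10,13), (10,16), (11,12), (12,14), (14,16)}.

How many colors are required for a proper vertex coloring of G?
Clique number ω(G) = 4 (lower bound: χ ≥ ω).
The clique on [7, 10, 11, 12] has size 4, forcing χ ≥ 4, and the coloring below uses 4 colors, so χ(G) = 4.
A valid 4-coloring: color 1: [6, 7, 8, 15]; color 2: [11, 13, 14]; color 3: [5, 9, 10]; color 4: [12, 16].

χ(G) = 4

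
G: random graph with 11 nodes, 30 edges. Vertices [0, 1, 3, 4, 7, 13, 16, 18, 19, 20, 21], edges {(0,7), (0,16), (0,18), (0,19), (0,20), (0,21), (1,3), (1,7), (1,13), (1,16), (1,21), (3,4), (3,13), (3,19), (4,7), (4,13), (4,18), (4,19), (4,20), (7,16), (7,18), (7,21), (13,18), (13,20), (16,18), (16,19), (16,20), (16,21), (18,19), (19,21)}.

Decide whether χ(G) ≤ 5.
Yes, G is 5-colorable

A valid 5-coloring: color 1: [4, 16]; color 2: [7, 13, 19]; color 3: [0, 1]; color 4: [3, 18, 20, 21].
(χ(G) = 4 ≤ 5.)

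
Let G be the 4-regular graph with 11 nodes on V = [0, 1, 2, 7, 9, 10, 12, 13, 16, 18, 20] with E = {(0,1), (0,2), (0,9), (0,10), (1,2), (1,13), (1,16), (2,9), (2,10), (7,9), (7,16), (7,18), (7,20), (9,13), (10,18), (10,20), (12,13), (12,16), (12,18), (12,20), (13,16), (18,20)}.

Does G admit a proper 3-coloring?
No, G is not 3-colorable

Suppose a proper 3-coloring c exists. The clique [0, 1, 2] takes 3 distinct colors; by symmetry let c(0) = 1, c(1) = 2, c(2) = 3.
- Vertex 9: neighbors [0, 2] already have colors [1, 3] ⇒ c(9) = 2.
- Vertex 10: neighbors [0, 2] already have colors [1, 3] ⇒ c(10) = 2.
- Vertex 7: neighbors [9] already have colors [2]; try each remaining color.
- Case c(7) = 1:
  - Vertex 16: neighbors [7, 1] already have colors [1, 2] ⇒ c(16) = 3.
  - Vertex 18: neighbors [7, 10] already have colors [1, 2] ⇒ c(18) = 3.
  - Vertex 20: neighbors [7, 10, 18] already have colors [1, 2, 3] — all 3 colors blocked. Contradiction.
- Case c(7) = 3:
  - Vertex 16: neighbors [1, 7] already have colors [2, 3] ⇒ c(16) = 1.
  - Vertex 18: neighbors [10, 7] already have colors [2, 3] ⇒ c(18) = 1.
  - Vertex 20: neighbors [18, 10, 7] already have colors [1, 2, 3] — all 3 colors blocked. Contradiction.
Every case ends in a contradiction, so G has no proper 3-coloring (χ ≥ 4).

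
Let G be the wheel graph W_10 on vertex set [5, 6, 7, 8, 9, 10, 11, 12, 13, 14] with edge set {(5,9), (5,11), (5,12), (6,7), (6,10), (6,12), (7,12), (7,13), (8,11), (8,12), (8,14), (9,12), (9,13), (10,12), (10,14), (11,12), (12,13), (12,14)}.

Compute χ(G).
χ(G) = 4

Clique number ω(G) = 3 (lower bound: χ ≥ ω).
Odd cycle [8, 14, 10, 6, 7, 13, 9, 5, 11] needs 3 colors (χ ≥ 3).
Vertex 12 is adjacent to every vertex of [5, 6, 7, 8, 9, 10, 11, 13, 14], which already need 3 colors among themselves, so 12 needs a new color (χ ≥ 4).
The coloring below uses 4 colors, so χ(G) = 4.
A valid 4-coloring: color 1: [12]; color 2: [5, 7, 8, 10]; color 3: [6, 11, 13, 14]; color 4: [9].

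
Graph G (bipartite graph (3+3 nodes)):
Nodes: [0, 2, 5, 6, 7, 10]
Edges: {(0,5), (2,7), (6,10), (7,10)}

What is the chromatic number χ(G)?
Clique number ω(G) = 2 (lower bound: χ ≥ ω).
The graph is bipartite (no odd cycle), so 2 colors suffice: χ(G) = 2.
A valid 2-coloring: color 1: [0, 2, 10]; color 2: [5, 6, 7].

χ(G) = 2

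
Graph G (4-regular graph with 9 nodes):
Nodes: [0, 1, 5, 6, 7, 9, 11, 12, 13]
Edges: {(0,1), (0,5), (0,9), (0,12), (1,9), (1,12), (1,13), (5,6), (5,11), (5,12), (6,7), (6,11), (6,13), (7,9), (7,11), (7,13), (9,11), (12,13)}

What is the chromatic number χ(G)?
Clique number ω(G) = 3 (lower bound: χ ≥ ω).
The clique on [0, 1, 9] has size 3, forcing χ ≥ 3, and the coloring below uses 3 colors, so χ(G) = 3.
A valid 3-coloring: color 1: [0, 11, 13]; color 2: [1, 5, 7]; color 3: [6, 9, 12].

χ(G) = 3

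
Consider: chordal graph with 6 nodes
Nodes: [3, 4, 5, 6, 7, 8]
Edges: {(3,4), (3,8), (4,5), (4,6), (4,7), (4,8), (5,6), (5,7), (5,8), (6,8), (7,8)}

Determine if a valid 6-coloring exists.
A valid 6-coloring: color 1: [4]; color 2: [8]; color 3: [3, 5]; color 4: [6, 7].
(χ(G) = 4 ≤ 6.)

Yes, G is 6-colorable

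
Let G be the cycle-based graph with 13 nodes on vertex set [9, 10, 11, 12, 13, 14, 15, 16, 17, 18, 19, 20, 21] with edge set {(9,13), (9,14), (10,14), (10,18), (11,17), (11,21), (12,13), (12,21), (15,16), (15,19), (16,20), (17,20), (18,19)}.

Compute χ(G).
χ(G) = 3

Clique number ω(G) = 2 (lower bound: χ ≥ ω).
Odd cycle [14, 9, 13, 12, 21, 11, 17, 20, 16, 15, 19, 18, 10] needs 3 colors (χ ≥ 3).
The coloring below uses 3 colors, so χ(G) = 3.
A valid 3-coloring: color 1: [13, 14, 16, 17, 18, 21]; color 2: [9, 10, 11, 12, 15, 20]; color 3: [19].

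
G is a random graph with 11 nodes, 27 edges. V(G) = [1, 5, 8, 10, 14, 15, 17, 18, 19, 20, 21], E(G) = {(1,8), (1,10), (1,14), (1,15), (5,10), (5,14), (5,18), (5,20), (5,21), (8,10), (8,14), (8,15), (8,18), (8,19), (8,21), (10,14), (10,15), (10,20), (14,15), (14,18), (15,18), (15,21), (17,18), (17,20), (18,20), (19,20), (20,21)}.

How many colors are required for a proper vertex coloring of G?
Clique number ω(G) = 5 (lower bound: χ ≥ ω).
The clique on [1, 8, 10, 14, 15] has size 5, forcing χ ≥ 5, and the coloring below uses 5 colors, so χ(G) = 5.
A valid 5-coloring: color 1: [8, 20]; color 2: [14, 17, 19, 21]; color 3: [5, 15]; color 4: [10, 18]; color 5: [1].

χ(G) = 5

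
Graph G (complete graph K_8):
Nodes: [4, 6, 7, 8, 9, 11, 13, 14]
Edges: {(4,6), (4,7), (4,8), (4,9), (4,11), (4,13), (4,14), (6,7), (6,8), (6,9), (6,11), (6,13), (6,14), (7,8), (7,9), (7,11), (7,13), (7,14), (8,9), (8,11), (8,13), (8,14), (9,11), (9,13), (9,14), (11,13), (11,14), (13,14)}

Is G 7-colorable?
No, G is not 7-colorable

The clique on vertices [4, 6, 7, 8, 9, 11, 13, 14] has size 8 > 7, so it alone needs 8 colors.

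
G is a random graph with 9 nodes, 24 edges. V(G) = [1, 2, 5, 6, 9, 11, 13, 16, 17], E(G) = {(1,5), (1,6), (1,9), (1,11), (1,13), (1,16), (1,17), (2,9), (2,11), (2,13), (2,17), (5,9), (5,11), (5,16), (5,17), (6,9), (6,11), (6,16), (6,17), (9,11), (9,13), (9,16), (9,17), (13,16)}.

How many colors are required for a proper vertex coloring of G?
χ(G) = 4

Clique number ω(G) = 4 (lower bound: χ ≥ ω).
The clique on [1, 9, 13, 16] has size 4, forcing χ ≥ 4, and the coloring below uses 4 colors, so χ(G) = 4.
A valid 4-coloring: color 1: [9]; color 2: [1, 2]; color 3: [5, 6, 13]; color 4: [11, 16, 17].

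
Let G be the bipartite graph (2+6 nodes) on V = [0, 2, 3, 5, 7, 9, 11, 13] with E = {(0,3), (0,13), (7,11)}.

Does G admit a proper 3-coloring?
Yes, G is 3-colorable

A valid 3-coloring: color 1: [0, 2, 5, 7, 9]; color 2: [3, 11, 13].
(χ(G) = 2 ≤ 3.)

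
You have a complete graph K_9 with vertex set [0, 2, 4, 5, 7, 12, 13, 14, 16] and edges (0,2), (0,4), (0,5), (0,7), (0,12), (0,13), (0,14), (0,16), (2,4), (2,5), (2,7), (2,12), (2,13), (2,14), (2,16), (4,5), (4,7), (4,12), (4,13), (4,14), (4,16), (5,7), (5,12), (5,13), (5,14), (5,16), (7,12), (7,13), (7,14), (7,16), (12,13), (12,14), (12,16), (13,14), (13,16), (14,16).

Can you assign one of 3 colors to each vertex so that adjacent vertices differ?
No, G is not 3-colorable

The clique on vertices [0, 2, 4, 5, 7, 12, 13, 14, 16] has size 9 > 3, so it alone needs 9 colors.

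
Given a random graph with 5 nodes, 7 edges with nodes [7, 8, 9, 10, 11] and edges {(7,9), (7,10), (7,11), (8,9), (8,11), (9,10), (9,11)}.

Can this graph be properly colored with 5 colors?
A valid 5-coloring: color 1: [9]; color 2: [7, 8]; color 3: [10, 11].
(χ(G) = 3 ≤ 5.)

Yes, G is 5-colorable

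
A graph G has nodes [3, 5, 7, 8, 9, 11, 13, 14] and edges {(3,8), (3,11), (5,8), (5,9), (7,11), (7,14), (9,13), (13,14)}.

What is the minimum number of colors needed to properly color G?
Clique number ω(G) = 2 (lower bound: χ ≥ ω).
The graph is bipartite (no odd cycle), so 2 colors suffice: χ(G) = 2.
A valid 2-coloring: color 1: [8, 9, 11, 14]; color 2: [3, 5, 7, 13].

χ(G) = 2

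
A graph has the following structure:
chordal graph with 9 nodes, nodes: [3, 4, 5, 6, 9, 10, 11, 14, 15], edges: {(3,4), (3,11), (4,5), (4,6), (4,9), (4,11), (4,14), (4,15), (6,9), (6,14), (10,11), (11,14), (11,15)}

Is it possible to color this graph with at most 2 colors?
No, G is not 2-colorable

The clique on vertices [4, 6, 9] has size 3 > 2, so it alone needs 3 colors.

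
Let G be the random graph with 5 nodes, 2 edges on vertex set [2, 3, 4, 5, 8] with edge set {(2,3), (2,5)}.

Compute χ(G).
Clique number ω(G) = 2 (lower bound: χ ≥ ω).
The graph is bipartite (no odd cycle), so 2 colors suffice: χ(G) = 2.
A valid 2-coloring: color 1: [2, 4, 8]; color 2: [3, 5].

χ(G) = 2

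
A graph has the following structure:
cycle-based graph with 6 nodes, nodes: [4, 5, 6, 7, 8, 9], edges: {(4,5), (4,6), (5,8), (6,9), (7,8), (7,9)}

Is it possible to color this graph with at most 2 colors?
A valid 2-coloring: color 1: [4, 8, 9]; color 2: [5, 6, 7].
(χ(G) = 2 ≤ 2.)

Yes, G is 2-colorable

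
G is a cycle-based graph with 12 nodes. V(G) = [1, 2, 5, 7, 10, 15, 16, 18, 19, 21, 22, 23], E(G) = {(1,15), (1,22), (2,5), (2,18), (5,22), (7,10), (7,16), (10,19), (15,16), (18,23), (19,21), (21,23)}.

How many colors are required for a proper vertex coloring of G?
Clique number ω(G) = 2 (lower bound: χ ≥ ω).
The graph is bipartite (no odd cycle), so 2 colors suffice: χ(G) = 2.
A valid 2-coloring: color 1: [1, 5, 10, 16, 18, 21]; color 2: [2, 7, 15, 19, 22, 23].

χ(G) = 2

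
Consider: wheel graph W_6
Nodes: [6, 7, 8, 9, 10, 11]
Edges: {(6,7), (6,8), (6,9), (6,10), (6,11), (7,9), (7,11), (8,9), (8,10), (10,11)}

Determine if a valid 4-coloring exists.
A valid 4-coloring: color 1: [6]; color 2: [7, 10]; color 3: [8, 11]; color 4: [9].
(χ(G) = 4 ≤ 4.)

Yes, G is 4-colorable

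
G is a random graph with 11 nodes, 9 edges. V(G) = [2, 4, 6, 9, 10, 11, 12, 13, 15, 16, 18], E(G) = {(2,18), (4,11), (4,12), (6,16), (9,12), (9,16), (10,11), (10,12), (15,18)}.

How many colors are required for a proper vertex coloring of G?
Clique number ω(G) = 2 (lower bound: χ ≥ ω).
The graph is bipartite (no odd cycle), so 2 colors suffice: χ(G) = 2.
A valid 2-coloring: color 1: [11, 12, 13, 16, 18]; color 2: [2, 4, 6, 9, 10, 15].

χ(G) = 2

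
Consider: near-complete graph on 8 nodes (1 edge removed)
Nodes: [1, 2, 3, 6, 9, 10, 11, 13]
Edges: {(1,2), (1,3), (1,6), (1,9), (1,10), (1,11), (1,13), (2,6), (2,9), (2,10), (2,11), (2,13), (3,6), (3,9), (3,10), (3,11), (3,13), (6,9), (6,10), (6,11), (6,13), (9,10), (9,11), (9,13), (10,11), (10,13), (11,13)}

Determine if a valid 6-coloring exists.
The clique on vertices [1, 2, 6, 9, 10, 11, 13] has size 7 > 6, so it alone needs 7 colors.

No, G is not 6-colorable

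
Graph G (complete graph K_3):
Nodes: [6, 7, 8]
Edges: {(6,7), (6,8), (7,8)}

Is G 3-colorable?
A valid 3-coloring: color 1: [8]; color 2: [7]; color 3: [6].
(χ(G) = 3 ≤ 3.)

Yes, G is 3-colorable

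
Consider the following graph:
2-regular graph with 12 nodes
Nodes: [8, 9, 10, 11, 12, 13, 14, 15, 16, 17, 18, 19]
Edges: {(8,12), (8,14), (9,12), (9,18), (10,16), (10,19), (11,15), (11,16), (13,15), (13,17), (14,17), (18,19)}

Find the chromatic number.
Clique number ω(G) = 2 (lower bound: χ ≥ ω).
The graph is bipartite (no odd cycle), so 2 colors suffice: χ(G) = 2.
A valid 2-coloring: color 1: [8, 9, 15, 16, 17, 19]; color 2: [10, 11, 12, 13, 14, 18].

χ(G) = 2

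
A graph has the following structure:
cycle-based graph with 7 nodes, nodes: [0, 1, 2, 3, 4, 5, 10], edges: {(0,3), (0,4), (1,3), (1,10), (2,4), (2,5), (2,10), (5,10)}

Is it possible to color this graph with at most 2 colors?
No, G is not 2-colorable

The clique on vertices [2, 5, 10] has size 3 > 2, so it alone needs 3 colors.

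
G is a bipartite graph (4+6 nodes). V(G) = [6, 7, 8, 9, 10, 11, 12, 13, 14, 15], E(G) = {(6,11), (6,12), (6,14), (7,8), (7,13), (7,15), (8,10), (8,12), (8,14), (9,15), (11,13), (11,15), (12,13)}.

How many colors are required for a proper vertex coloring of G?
χ(G) = 2

Clique number ω(G) = 2 (lower bound: χ ≥ ω).
The graph is bipartite (no odd cycle), so 2 colors suffice: χ(G) = 2.
A valid 2-coloring: color 1: [6, 8, 13, 15]; color 2: [7, 9, 10, 11, 12, 14].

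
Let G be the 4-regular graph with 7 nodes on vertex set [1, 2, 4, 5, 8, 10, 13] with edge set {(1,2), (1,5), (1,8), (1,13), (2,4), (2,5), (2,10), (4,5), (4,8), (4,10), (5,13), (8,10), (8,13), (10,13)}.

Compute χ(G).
Clique number ω(G) = 3 (lower bound: χ ≥ ω).
Suppose a proper 3-coloring c exists. The clique [1, 2, 5] takes 3 distinct colors; by symmetry let c(1) = 1, c(2) = 2, c(5) = 3.
- Vertex 4: neighbors [2, 5] already have colors [2, 3] ⇒ c(4) = 1.
- Vertex 10: neighbors [4, 2] already have colors [1, 2] ⇒ c(10) = 3.
- Vertex 8: neighbors [1, 10] already have colors [1, 3] ⇒ c(8) = 2.
- Vertex 13: neighbors [1, 8, 5] already have colors [1, 2, 3] — all 3 colors blocked. Contradiction.
The forced assignments end in a contradiction, so G has no proper 3-coloring (χ ≥ 4).
The coloring below uses 4 colors, so χ(G) = 4.
A valid 4-coloring: color 1: [2, 13]; color 2: [5, 10]; color 3: [1, 4]; color 4: [8].

χ(G) = 4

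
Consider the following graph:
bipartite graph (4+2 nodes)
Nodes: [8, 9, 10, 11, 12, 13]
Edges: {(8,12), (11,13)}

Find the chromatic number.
Clique number ω(G) = 2 (lower bound: χ ≥ ω).
The graph is bipartite (no odd cycle), so 2 colors suffice: χ(G) = 2.
A valid 2-coloring: color 1: [8, 9, 10, 13]; color 2: [11, 12].

χ(G) = 2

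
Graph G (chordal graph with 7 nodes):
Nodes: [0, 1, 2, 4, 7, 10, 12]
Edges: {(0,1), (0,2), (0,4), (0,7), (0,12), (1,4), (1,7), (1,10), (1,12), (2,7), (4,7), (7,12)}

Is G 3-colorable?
No, G is not 3-colorable

The clique on vertices [0, 1, 4, 7] has size 4 > 3, so it alone needs 4 colors.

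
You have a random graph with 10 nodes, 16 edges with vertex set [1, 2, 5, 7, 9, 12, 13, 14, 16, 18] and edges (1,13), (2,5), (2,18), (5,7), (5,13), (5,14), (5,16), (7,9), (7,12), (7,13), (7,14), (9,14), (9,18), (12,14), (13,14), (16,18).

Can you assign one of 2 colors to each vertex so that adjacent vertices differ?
No, G is not 2-colorable

The clique on vertices [5, 7, 13, 14] has size 4 > 2, so it alone needs 4 colors.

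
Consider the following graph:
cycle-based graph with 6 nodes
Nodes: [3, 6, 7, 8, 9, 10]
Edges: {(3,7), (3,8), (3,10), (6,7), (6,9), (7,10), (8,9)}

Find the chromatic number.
χ(G) = 3

Clique number ω(G) = 3 (lower bound: χ ≥ ω).
The clique on [3, 7, 10] has size 3, forcing χ ≥ 3, and the coloring below uses 3 colors, so χ(G) = 3.
A valid 3-coloring: color 1: [3, 9]; color 2: [7, 8]; color 3: [6, 10].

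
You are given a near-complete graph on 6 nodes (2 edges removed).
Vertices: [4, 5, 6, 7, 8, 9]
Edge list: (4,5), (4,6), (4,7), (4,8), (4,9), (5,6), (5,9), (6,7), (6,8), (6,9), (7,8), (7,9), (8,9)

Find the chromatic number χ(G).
Clique number ω(G) = 5 (lower bound: χ ≥ ω).
The clique on [4, 6, 7, 8, 9] has size 5, forcing χ ≥ 5, and the coloring below uses 5 colors, so χ(G) = 5.
A valid 5-coloring: color 1: [4]; color 2: [6]; color 3: [9]; color 4: [5, 7]; color 5: [8].

χ(G) = 5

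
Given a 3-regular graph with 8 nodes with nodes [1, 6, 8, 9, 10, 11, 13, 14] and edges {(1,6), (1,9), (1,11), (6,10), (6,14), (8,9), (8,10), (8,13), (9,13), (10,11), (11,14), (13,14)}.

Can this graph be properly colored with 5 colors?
Yes, G is 5-colorable

A valid 5-coloring: color 1: [1, 10, 14]; color 2: [6, 11, 13]; color 3: [9]; color 4: [8].
(χ(G) = 3 ≤ 5.)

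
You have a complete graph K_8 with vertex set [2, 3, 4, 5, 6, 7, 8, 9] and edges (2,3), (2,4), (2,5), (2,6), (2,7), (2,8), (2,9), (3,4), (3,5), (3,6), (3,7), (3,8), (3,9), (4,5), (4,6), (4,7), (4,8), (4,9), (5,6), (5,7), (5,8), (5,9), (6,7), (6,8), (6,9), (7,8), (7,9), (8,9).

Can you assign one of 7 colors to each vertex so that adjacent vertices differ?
No, G is not 7-colorable

The clique on vertices [2, 3, 4, 5, 6, 7, 8, 9] has size 8 > 7, so it alone needs 8 colors.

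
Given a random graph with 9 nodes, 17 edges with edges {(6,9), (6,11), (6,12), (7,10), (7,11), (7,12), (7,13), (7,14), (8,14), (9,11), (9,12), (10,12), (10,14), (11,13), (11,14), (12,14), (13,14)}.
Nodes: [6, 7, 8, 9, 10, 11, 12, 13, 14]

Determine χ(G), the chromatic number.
Clique number ω(G) = 4 (lower bound: χ ≥ ω).
The clique on [7, 10, 12, 14] has size 4, forcing χ ≥ 4, and the coloring below uses 4 colors, so χ(G) = 4.
A valid 4-coloring: color 1: [9, 14]; color 2: [8, 11, 12]; color 3: [6, 7]; color 4: [10, 13].

χ(G) = 4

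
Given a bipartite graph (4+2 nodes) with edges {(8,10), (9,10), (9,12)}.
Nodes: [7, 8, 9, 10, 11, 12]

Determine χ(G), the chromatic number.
Clique number ω(G) = 2 (lower bound: χ ≥ ω).
The graph is bipartite (no odd cycle), so 2 colors suffice: χ(G) = 2.
A valid 2-coloring: color 1: [7, 8, 9, 11]; color 2: [10, 12].

χ(G) = 2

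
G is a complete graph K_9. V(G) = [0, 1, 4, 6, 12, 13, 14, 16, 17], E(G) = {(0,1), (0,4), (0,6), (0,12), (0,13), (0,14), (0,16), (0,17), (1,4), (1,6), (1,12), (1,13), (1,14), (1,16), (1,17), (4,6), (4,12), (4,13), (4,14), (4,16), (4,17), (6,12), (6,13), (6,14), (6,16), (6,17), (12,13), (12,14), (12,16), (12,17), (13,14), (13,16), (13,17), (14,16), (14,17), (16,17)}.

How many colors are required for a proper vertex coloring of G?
Clique number ω(G) = 9 (lower bound: χ ≥ ω).
The clique on [0, 1, 4, 6, 12, 13, 14, 16, 17] has size 9, forcing χ ≥ 9, and the coloring below uses 9 colors, so χ(G) = 9.
A valid 9-coloring: color 1: [16]; color 2: [6]; color 3: [1]; color 4: [4]; color 5: [0]; color 6: [14]; color 7: [17]; color 8: [13]; color 9: [12].

χ(G) = 9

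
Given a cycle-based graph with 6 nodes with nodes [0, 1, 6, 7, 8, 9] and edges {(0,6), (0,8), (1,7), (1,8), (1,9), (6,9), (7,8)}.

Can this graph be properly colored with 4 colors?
Yes, G is 4-colorable

A valid 4-coloring: color 1: [0, 1]; color 2: [8, 9]; color 3: [6, 7].
(χ(G) = 3 ≤ 4.)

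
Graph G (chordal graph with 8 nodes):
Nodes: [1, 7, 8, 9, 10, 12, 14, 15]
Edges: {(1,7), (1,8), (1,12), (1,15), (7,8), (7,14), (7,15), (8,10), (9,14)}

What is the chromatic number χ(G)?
χ(G) = 3

Clique number ω(G) = 3 (lower bound: χ ≥ ω).
The clique on [1, 7, 8] has size 3, forcing χ ≥ 3, and the coloring below uses 3 colors, so χ(G) = 3.
A valid 3-coloring: color 1: [7, 9, 10, 12]; color 2: [1, 14]; color 3: [8, 15].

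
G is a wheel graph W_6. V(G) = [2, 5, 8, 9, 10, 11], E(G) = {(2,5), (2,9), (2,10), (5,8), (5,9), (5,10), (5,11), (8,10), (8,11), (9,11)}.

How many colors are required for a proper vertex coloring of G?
Clique number ω(G) = 3 (lower bound: χ ≥ ω).
Odd cycle [11, 8, 10, 2, 9] needs 3 colors (χ ≥ 3).
Vertex 5 is adjacent to every vertex of [2, 8, 9, 10, 11], which already need 3 colors among themselves, so 5 needs a new color (χ ≥ 4).
The coloring below uses 4 colors, so χ(G) = 4.
A valid 4-coloring: color 1: [5]; color 2: [2, 11]; color 3: [8, 9]; color 4: [10].

χ(G) = 4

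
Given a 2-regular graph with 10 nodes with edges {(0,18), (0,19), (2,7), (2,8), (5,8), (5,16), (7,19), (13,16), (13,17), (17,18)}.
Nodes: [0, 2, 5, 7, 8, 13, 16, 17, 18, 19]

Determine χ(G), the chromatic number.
χ(G) = 2

Clique number ω(G) = 2 (lower bound: χ ≥ ω).
The graph is bipartite (no odd cycle), so 2 colors suffice: χ(G) = 2.
A valid 2-coloring: color 1: [2, 5, 13, 18, 19]; color 2: [0, 7, 8, 16, 17].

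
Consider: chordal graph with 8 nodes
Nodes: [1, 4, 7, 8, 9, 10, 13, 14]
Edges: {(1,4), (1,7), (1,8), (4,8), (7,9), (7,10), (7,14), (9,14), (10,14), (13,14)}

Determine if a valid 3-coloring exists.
A valid 3-coloring: color 1: [7, 8, 13]; color 2: [1, 14]; color 3: [4, 9, 10].
(χ(G) = 3 ≤ 3.)

Yes, G is 3-colorable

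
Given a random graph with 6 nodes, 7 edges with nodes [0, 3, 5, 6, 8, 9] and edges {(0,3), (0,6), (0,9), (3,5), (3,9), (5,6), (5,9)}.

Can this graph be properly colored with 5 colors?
Yes, G is 5-colorable

A valid 5-coloring: color 1: [6, 8, 9]; color 2: [0, 5]; color 3: [3].
(χ(G) = 3 ≤ 5.)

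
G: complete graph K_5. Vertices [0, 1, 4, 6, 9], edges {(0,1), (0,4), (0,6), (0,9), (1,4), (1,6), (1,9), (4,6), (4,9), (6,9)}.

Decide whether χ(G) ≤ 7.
Yes, G is 7-colorable

A valid 7-coloring: color 1: [0]; color 2: [9]; color 3: [6]; color 4: [4]; color 5: [1].
(χ(G) = 5 ≤ 7.)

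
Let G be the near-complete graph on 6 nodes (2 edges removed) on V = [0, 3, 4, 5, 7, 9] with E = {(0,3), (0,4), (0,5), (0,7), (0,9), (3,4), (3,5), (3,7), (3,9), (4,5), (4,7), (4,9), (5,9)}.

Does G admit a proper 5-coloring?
Yes, G is 5-colorable

A valid 5-coloring: color 1: [4]; color 2: [3]; color 3: [0]; color 4: [5, 7]; color 5: [9].
(χ(G) = 5 ≤ 5.)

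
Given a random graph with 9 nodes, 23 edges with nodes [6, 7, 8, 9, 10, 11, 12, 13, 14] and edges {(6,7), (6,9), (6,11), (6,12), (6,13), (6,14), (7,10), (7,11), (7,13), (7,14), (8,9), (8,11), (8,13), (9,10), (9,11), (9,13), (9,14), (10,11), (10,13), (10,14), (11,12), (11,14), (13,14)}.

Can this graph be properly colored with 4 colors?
Yes, G is 4-colorable

A valid 4-coloring: color 1: [11, 13]; color 2: [8, 12, 14]; color 3: [7, 9]; color 4: [6, 10].
(χ(G) = 4 ≤ 4.)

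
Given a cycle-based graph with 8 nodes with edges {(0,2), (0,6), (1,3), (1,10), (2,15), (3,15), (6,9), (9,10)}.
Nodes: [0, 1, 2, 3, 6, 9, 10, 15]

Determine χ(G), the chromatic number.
χ(G) = 2

Clique number ω(G) = 2 (lower bound: χ ≥ ω).
The graph is bipartite (no odd cycle), so 2 colors suffice: χ(G) = 2.
A valid 2-coloring: color 1: [2, 3, 6, 10]; color 2: [0, 1, 9, 15].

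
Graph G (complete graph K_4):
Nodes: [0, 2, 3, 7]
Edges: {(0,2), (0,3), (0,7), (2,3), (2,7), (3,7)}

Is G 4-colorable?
A valid 4-coloring: color 1: [2]; color 2: [7]; color 3: [0]; color 4: [3].
(χ(G) = 4 ≤ 4.)

Yes, G is 4-colorable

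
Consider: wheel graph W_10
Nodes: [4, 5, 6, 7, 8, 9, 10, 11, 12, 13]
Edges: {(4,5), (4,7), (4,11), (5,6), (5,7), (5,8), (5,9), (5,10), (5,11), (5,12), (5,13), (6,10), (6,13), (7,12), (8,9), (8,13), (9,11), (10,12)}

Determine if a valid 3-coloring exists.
Odd cycle [10, 6, 13, 8, 9, 11, 4, 7, 12] needs 3 colors (χ ≥ 3).
Vertex 5 is adjacent to every vertex of [4, 6, 7, 8, 9, 10, 11, 12, 13], which already need 3 colors among themselves, so 5 needs a new color (χ ≥ 4).
Hence χ(G) ≥ 4 > 3, so no proper 3-coloring exists.

No, G is not 3-colorable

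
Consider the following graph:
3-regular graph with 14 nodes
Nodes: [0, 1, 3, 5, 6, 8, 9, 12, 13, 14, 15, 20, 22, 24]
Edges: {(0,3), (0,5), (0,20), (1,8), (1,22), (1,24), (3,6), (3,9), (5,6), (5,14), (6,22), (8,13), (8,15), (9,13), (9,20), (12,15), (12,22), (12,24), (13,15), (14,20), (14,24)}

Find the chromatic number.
Clique number ω(G) = 3 (lower bound: χ ≥ ω).
The clique on [8, 13, 15] has size 3, forcing χ ≥ 3, and the coloring below uses 3 colors, so χ(G) = 3.
A valid 3-coloring: color 1: [0, 1, 6, 9, 14, 15]; color 2: [3, 5, 12, 13, 20]; color 3: [8, 22, 24].

χ(G) = 3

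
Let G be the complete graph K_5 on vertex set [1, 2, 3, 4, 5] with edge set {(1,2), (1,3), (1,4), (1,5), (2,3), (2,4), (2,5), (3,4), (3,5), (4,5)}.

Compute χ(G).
Clique number ω(G) = 5 (lower bound: χ ≥ ω).
The clique on [1, 2, 3, 4, 5] has size 5, forcing χ ≥ 5, and the coloring below uses 5 colors, so χ(G) = 5.
A valid 5-coloring: color 1: [3]; color 2: [5]; color 3: [2]; color 4: [4]; color 5: [1].

χ(G) = 5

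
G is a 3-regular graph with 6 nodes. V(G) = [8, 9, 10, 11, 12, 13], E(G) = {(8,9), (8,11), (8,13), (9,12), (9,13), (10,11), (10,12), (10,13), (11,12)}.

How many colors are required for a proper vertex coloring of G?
Clique number ω(G) = 3 (lower bound: χ ≥ ω).
The clique on [8, 9, 13] has size 3, forcing χ ≥ 3, and the coloring below uses 3 colors, so χ(G) = 3.
A valid 3-coloring: color 1: [8, 12]; color 2: [9, 10]; color 3: [11, 13].

χ(G) = 3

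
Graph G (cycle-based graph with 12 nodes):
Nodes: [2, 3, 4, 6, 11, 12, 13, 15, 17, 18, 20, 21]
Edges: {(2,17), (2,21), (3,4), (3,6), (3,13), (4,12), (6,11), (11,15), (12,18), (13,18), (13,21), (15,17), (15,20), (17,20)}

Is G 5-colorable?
A valid 5-coloring: color 1: [2, 4, 6, 13, 15]; color 2: [3, 11, 12, 17, 21]; color 3: [18, 20].
(χ(G) = 3 ≤ 5.)

Yes, G is 5-colorable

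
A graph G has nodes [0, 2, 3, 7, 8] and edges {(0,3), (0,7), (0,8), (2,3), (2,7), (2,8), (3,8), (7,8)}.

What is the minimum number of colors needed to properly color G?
Clique number ω(G) = 3 (lower bound: χ ≥ ω).
The clique on [0, 3, 8] has size 3, forcing χ ≥ 3, and the coloring below uses 3 colors, so χ(G) = 3.
A valid 3-coloring: color 1: [8]; color 2: [0, 2]; color 3: [3, 7].

χ(G) = 3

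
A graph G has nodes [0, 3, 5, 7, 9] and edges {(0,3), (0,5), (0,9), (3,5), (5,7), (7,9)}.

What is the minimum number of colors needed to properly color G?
Clique number ω(G) = 3 (lower bound: χ ≥ ω).
The clique on [0, 3, 5] has size 3, forcing χ ≥ 3, and the coloring below uses 3 colors, so χ(G) = 3.
A valid 3-coloring: color 1: [0, 7]; color 2: [5, 9]; color 3: [3].

χ(G) = 3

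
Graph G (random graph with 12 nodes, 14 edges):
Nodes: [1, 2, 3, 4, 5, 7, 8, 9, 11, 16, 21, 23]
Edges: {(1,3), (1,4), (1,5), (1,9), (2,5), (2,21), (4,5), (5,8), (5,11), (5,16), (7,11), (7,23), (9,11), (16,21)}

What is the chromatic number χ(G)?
Clique number ω(G) = 3 (lower bound: χ ≥ ω).
The clique on [1, 4, 5] has size 3, forcing χ ≥ 3, and the coloring below uses 3 colors, so χ(G) = 3.
A valid 3-coloring: color 1: [3, 5, 7, 9, 21]; color 2: [1, 2, 8, 11, 16, 23]; color 3: [4].

χ(G) = 3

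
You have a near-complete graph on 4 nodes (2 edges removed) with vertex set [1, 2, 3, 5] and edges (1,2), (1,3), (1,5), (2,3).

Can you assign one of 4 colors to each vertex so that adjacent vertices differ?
A valid 4-coloring: color 1: [1]; color 2: [2, 5]; color 3: [3].
(χ(G) = 3 ≤ 4.)

Yes, G is 4-colorable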